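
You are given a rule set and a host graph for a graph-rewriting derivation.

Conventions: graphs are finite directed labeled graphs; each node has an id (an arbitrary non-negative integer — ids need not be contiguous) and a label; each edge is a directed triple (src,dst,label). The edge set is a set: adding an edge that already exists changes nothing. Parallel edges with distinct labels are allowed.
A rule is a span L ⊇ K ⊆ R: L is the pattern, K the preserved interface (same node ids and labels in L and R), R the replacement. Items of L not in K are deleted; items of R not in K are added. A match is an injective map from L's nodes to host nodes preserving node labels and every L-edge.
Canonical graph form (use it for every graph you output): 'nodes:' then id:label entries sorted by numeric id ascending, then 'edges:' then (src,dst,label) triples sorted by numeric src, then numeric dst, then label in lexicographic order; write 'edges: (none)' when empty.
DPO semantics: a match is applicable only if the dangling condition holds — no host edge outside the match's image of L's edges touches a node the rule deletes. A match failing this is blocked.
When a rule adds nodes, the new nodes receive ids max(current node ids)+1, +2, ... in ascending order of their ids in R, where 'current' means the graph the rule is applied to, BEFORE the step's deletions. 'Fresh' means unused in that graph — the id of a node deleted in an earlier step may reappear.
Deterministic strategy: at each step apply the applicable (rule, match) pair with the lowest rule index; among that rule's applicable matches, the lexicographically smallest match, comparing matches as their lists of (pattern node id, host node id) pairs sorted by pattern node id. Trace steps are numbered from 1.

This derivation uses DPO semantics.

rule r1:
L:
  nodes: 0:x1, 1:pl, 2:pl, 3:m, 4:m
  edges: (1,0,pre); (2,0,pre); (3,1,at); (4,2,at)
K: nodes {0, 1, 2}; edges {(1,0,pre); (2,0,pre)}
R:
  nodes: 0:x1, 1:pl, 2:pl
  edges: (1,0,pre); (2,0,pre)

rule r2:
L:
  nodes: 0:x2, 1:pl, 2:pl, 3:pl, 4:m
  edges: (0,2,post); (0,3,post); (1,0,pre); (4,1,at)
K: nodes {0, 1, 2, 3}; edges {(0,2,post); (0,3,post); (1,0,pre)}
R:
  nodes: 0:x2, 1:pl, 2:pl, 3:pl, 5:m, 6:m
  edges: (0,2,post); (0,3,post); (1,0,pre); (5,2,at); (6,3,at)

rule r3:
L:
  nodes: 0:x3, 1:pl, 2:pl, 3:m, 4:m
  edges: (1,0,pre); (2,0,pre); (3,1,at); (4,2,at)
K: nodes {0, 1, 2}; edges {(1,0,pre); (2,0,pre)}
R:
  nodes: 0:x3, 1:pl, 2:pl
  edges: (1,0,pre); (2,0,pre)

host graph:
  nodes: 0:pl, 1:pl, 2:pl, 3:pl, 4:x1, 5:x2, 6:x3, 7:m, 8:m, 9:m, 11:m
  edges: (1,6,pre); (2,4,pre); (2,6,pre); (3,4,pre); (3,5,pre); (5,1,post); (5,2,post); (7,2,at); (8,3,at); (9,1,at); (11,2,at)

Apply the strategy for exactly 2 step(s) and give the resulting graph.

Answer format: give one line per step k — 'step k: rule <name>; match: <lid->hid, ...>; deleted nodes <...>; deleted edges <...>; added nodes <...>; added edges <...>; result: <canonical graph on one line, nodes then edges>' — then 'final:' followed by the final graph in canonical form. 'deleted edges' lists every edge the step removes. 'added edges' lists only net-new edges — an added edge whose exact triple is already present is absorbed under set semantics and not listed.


step 1: rule r1; match: 0->4, 1->2, 2->3, 3->7, 4->8; deleted nodes 7, 8; deleted edges (7,2,at); (8,3,at); added nodes (none); added edges (none); result: nodes: 0:pl, 1:pl, 2:pl, 3:pl, 4:x1, 5:x2, 6:x3, 9:m, 11:m edges: (1,6,pre); (2,4,pre); (2,6,pre); (3,4,pre); (3,5,pre); (5,1,post); (5,2,post); (9,1,at); (11,2,at)
step 2: rule r3; match: 0->6, 1->1, 2->2, 3->9, 4->11; deleted nodes 9, 11; deleted edges (9,1,at); (11,2,at); added nodes (none); added edges (none); result: nodes: 0:pl, 1:pl, 2:pl, 3:pl, 4:x1, 5:x2, 6:x3 edges: (1,6,pre); (2,4,pre); (2,6,pre); (3,4,pre); (3,5,pre); (5,1,post); (5,2,post)
final:
nodes: 0:pl, 1:pl, 2:pl, 3:pl, 4:x1, 5:x2, 6:x3
edges: (1,6,pre); (2,4,pre); (2,6,pre); (3,4,pre); (3,5,pre); (5,1,post); (5,2,post)


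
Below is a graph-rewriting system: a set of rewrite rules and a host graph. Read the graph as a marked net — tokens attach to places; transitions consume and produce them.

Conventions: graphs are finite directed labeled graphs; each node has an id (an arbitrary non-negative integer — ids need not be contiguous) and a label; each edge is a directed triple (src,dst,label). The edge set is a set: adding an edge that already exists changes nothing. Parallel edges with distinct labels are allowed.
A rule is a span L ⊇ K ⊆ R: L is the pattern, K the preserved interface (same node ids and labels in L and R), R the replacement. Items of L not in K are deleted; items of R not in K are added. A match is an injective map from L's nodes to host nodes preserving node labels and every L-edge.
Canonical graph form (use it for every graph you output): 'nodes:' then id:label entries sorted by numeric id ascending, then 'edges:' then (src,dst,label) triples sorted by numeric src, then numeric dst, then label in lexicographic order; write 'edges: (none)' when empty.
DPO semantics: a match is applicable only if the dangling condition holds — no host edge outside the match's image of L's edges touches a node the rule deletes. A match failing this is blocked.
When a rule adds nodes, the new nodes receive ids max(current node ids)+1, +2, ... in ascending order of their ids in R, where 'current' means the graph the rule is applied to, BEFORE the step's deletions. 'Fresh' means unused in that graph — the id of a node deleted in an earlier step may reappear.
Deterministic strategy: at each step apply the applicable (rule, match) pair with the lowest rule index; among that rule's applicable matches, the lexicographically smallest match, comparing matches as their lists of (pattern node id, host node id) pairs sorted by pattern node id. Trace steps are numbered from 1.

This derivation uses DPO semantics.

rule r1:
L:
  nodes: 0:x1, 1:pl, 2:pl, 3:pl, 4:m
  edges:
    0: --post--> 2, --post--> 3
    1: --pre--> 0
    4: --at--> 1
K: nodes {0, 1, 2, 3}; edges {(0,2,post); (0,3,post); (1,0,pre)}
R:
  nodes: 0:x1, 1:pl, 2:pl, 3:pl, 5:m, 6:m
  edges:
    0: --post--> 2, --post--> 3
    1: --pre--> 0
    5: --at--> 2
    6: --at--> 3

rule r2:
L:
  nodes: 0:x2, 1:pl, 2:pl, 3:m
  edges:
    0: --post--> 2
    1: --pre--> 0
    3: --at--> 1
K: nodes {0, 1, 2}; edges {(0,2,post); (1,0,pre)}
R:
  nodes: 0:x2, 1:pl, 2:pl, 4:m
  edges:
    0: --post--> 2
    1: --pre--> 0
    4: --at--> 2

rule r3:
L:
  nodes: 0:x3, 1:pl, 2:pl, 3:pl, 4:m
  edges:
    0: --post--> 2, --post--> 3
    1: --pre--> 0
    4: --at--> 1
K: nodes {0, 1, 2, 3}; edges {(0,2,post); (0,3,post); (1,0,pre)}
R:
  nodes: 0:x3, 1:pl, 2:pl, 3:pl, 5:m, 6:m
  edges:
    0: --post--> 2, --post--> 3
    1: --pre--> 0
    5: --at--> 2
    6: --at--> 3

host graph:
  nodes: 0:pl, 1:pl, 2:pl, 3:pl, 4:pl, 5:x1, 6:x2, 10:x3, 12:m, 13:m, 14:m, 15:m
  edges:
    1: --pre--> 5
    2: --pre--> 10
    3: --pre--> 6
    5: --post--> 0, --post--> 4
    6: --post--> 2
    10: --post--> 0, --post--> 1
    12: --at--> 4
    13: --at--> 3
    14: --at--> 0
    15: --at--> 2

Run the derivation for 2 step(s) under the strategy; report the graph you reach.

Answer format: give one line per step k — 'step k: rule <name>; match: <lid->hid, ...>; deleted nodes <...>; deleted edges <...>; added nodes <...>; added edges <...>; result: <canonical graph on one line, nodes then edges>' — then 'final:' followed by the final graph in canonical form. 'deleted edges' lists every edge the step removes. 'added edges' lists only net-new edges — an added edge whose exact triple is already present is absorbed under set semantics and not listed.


step 1: rule r2; match: 0->6, 1->3, 2->2, 3->13; deleted nodes 13; deleted edges (13,3,at); added nodes 16; added edges (16,2,at); result: nodes: 0:pl, 1:pl, 2:pl, 3:pl, 4:pl, 5:x1, 6:x2, 10:x3, 12:m, 14:m, 15:m, 16:m edges: (1,5,pre); (2,10,pre); (3,6,pre); (5,0,post); (5,4,post); (6,2,post); (10,0,post); (10,1,post); (12,4,at); (14,0,at); (15,2,at); (16,2,at)
step 2: rule r3; match: 0->10, 1->2, 2->0, 3->1, 4->15; deleted nodes 15; deleted edges (15,2,at); added nodes 17, 18; added edges (17,0,at); (18,1,at); result: nodes: 0:pl, 1:pl, 2:pl, 3:pl, 4:pl, 5:x1, 6:x2, 10:x3, 12:m, 14:m, 16:m, 17:m, 18:m edges: (1,5,pre); (2,10,pre); (3,6,pre); (5,0,post); (5,4,post); (6,2,post); (10,0,post); (10,1,post); (12,4,at); (14,0,at); (16,2,at); (17,0,at); (18,1,at)
final:
nodes: 0:pl, 1:pl, 2:pl, 3:pl, 4:pl, 5:x1, 6:x2, 10:x3, 12:m, 14:m, 16:m, 17:m, 18:m
edges: (1,5,pre); (2,10,pre); (3,6,pre); (5,0,post); (5,4,post); (6,2,post); (10,0,post); (10,1,post); (12,4,at); (14,0,at); (16,2,at); (17,0,at); (18,1,at)


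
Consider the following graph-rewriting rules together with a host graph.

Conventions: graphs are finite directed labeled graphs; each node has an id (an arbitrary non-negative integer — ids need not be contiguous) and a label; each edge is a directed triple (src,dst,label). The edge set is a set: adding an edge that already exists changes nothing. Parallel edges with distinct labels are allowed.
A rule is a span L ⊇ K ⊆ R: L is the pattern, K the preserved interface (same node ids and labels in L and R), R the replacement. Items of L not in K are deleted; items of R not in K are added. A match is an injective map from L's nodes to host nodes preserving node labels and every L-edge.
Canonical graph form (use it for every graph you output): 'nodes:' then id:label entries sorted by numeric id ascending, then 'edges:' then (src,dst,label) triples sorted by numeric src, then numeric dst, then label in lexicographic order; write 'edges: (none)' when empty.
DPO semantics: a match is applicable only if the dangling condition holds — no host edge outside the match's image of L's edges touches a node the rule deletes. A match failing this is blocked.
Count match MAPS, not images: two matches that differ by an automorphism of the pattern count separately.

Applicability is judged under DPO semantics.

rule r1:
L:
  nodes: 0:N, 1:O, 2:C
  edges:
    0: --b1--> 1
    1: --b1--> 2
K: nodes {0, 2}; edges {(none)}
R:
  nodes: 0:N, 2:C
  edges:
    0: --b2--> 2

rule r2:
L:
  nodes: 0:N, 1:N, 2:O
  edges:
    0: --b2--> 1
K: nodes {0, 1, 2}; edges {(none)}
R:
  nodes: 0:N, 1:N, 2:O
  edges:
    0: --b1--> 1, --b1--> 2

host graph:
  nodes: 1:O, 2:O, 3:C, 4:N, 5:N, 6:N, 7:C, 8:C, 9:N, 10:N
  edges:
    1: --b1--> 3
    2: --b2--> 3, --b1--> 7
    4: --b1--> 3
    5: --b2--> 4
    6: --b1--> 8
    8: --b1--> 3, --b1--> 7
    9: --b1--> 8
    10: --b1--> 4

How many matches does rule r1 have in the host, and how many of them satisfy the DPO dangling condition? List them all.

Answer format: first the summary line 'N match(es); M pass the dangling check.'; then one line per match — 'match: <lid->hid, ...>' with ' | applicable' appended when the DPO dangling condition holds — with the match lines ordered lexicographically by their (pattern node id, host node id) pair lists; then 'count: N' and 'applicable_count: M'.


0 match(es); 0 pass the dangling check.
count: 0
applicable_count: 0


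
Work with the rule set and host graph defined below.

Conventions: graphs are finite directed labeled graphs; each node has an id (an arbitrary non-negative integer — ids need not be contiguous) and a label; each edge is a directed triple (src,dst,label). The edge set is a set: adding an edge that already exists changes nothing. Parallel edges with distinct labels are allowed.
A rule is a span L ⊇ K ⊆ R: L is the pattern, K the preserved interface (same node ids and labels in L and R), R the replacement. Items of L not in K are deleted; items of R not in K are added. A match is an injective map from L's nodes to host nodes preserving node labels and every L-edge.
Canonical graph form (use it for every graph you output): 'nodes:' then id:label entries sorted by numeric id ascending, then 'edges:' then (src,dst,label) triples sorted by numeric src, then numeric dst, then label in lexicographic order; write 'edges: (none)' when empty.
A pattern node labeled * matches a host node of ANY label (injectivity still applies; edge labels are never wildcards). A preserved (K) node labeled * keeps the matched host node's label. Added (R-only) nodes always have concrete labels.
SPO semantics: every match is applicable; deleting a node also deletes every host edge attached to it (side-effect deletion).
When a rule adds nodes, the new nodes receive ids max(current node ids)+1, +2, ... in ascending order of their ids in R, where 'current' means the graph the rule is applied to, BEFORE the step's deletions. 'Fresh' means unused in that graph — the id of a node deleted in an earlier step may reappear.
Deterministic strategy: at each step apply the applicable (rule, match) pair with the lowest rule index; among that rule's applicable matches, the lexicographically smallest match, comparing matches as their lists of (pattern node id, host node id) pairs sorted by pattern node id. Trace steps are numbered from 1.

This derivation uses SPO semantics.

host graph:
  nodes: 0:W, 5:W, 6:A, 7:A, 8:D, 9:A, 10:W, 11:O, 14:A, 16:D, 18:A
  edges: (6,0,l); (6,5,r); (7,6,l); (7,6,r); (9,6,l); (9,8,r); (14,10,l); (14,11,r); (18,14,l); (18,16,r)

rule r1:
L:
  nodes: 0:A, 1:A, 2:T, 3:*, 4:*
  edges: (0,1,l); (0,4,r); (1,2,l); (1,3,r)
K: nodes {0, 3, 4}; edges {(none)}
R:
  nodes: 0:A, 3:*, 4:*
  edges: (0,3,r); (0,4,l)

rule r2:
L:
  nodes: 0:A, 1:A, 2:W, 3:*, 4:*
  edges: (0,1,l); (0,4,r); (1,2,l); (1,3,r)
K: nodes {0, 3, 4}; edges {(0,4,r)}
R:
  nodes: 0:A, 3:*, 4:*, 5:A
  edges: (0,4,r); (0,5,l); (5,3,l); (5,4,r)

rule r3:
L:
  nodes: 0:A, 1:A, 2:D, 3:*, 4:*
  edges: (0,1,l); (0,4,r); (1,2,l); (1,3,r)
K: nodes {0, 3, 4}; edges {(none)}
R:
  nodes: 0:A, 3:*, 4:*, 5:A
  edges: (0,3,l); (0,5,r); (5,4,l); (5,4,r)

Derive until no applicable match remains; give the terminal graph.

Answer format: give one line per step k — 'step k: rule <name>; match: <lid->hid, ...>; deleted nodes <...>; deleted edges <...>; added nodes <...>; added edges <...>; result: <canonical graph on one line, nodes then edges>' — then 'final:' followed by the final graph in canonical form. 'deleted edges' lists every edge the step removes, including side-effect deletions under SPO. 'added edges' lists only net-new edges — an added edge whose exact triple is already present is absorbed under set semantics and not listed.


step 1: rule r2; match: 0->9, 1->6, 2->0, 3->5, 4->8; deleted nodes 0, 6; deleted edges (6,0,l); (6,5,r); (7,6,l); (7,6,r); (9,6,l); added nodes 19; added edges (9,19,l); (19,5,l); (19,8,r); result: nodes: 5:W, 7:A, 8:D, 9:A, 10:W, 11:O, 14:A, 16:D, 18:A, 19:A edges: (9,8,r); (9,19,l); (14,10,l); (14,11,r); (18,14,l); (18,16,r); (19,5,l); (19,8,r)
step 2: rule r2; match: 0->18, 1->14, 2->10, 3->11, 4->16; deleted nodes 10, 14; deleted edges (14,10,l); (14,11,r); (18,14,l); added nodes 20; added edges (18,20,l); (20,11,l); (20,16,r); result: nodes: 5:W, 7:A, 8:D, 9:A, 11:O, 16:D, 18:A, 19:A, 20:A edges: (9,8,r); (9,19,l); (18,16,r); (18,20,l); (19,5,l); (19,8,r); (20,11,l); (20,16,r)
final:
nodes: 5:W, 7:A, 8:D, 9:A, 11:O, 16:D, 18:A, 19:A, 20:A
edges: (9,8,r); (9,19,l); (18,16,r); (18,20,l); (19,5,l); (19,8,r); (20,11,l); (20,16,r)


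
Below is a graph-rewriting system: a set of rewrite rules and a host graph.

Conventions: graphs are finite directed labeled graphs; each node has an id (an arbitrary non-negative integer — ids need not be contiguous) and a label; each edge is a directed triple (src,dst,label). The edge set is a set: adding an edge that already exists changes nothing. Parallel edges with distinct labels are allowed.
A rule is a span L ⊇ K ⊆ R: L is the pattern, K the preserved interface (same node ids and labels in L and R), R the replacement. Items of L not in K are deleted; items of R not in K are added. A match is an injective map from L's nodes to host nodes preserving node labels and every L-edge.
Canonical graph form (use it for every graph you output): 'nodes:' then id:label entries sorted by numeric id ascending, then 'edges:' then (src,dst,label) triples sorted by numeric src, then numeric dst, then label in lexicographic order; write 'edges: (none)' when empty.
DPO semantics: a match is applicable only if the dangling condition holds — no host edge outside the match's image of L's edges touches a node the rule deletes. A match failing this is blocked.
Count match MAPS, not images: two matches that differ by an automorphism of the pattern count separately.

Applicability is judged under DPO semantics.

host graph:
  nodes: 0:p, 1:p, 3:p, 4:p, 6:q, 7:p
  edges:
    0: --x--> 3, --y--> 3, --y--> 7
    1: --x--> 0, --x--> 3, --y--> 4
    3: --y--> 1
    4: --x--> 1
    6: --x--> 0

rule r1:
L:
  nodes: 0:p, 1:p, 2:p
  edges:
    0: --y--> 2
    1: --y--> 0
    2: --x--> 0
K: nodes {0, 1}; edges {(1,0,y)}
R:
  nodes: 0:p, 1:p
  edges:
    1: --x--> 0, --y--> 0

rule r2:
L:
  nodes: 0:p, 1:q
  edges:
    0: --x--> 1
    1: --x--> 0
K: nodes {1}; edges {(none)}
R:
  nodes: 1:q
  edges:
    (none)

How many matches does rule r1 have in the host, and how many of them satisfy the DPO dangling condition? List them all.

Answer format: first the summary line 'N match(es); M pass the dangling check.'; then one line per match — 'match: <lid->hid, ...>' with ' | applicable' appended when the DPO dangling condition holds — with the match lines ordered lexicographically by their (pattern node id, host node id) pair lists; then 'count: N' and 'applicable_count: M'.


2 match(es); 1 pass the dangling check.
match: 0->1, 1->3, 2->4 | applicable
match: 0->3, 1->0, 2->1
count: 2
applicable_count: 1


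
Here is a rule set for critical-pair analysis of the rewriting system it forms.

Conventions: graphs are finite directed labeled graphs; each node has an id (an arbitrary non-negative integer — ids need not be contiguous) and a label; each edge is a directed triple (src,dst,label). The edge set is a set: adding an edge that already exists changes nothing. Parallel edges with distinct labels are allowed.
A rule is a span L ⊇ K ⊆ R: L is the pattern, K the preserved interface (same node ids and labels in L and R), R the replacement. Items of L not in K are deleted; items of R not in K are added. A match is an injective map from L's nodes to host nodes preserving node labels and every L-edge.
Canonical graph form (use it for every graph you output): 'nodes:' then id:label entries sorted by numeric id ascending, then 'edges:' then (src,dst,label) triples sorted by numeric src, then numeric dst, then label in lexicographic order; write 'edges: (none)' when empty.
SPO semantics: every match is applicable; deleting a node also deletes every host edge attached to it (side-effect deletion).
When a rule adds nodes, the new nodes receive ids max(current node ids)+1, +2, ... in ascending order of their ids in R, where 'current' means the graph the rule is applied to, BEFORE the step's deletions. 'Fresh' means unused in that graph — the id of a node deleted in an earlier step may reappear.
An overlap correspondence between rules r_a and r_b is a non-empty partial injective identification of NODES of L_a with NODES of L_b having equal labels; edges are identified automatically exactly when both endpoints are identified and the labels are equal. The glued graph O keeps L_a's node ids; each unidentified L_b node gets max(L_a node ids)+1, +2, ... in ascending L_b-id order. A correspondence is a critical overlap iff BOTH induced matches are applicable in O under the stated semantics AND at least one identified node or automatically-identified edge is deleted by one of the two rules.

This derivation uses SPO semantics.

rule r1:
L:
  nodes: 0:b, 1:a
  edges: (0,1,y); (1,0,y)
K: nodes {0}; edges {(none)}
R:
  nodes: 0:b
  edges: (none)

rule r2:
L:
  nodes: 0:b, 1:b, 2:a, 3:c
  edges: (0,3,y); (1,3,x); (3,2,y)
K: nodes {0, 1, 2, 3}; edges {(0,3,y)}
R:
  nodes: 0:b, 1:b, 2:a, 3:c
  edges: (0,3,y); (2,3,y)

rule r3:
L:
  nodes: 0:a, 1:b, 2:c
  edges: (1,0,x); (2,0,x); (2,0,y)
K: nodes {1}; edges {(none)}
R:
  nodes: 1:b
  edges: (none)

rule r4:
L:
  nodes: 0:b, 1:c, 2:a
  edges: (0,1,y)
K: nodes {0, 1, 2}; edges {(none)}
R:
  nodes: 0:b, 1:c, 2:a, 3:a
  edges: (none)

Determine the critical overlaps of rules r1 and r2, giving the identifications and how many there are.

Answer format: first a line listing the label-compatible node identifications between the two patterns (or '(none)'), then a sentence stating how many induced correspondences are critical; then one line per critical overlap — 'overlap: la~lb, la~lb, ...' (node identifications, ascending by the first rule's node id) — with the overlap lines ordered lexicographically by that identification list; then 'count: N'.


label-compatible node identifications between L(r1) and L(r2): 0~0, 0~1, 1~2
3 of the induced correspondences are critical overlaps of r1 and r2.
overlap: 0~0, 1~2
overlap: 0~1, 1~2
overlap: 1~2
count: 3


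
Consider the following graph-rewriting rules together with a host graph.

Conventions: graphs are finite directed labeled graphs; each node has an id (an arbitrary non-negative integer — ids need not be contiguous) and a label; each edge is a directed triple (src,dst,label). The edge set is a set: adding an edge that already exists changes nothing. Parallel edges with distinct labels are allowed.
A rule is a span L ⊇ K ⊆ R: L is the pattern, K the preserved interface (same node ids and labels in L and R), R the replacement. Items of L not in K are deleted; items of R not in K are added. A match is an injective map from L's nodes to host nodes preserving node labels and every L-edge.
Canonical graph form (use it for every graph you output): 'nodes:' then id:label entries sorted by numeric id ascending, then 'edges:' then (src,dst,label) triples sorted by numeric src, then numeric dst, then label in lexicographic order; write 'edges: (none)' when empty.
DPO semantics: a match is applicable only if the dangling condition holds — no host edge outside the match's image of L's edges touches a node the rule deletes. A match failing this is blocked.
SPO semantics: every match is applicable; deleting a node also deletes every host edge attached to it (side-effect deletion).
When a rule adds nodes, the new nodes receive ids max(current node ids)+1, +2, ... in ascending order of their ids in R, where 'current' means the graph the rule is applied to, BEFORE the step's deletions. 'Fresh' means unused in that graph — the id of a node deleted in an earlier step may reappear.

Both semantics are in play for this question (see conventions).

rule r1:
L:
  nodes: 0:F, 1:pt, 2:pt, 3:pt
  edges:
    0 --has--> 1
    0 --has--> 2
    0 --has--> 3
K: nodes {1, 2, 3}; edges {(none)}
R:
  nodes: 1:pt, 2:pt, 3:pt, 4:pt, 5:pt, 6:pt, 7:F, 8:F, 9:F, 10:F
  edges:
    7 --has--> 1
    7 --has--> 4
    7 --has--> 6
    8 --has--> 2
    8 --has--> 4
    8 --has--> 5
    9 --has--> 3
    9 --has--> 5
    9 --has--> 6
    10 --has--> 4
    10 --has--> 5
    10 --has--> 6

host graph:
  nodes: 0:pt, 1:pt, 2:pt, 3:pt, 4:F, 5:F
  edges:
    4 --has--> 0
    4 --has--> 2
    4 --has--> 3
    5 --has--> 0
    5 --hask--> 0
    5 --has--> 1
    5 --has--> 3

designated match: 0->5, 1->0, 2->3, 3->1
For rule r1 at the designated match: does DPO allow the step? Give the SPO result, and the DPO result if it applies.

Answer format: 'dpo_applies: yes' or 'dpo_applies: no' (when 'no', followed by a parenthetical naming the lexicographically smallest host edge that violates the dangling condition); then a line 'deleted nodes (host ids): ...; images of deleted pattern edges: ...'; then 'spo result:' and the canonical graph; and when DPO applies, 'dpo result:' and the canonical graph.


dpo_applies: no
(the rule deletes node 5, which keeps host edge (5,0,hask) outside the match image — the dangling condition fails, DPO blocks; SPO proceeds and side-deletes such edges)
deleted nodes (host ids): 5; images of deleted pattern edges: (5,0,has); (5,1,has); (5,3,has)
spo result:
nodes: 0:pt, 1:pt, 2:pt, 3:pt, 4:F, 6:pt, 7:pt, 8:pt, 9:F, 10:F, 11:F, 12:F
edges: (4,0,has); (4,2,has); (4,3,has); (9,0,has); (9,6,has); (9,8,has); (10,3,has); (10,6,has); (10,7,has); (11,1,has); (11,7,has); (11,8,has); (12,6,has); (12,7,has); (12,8,has)


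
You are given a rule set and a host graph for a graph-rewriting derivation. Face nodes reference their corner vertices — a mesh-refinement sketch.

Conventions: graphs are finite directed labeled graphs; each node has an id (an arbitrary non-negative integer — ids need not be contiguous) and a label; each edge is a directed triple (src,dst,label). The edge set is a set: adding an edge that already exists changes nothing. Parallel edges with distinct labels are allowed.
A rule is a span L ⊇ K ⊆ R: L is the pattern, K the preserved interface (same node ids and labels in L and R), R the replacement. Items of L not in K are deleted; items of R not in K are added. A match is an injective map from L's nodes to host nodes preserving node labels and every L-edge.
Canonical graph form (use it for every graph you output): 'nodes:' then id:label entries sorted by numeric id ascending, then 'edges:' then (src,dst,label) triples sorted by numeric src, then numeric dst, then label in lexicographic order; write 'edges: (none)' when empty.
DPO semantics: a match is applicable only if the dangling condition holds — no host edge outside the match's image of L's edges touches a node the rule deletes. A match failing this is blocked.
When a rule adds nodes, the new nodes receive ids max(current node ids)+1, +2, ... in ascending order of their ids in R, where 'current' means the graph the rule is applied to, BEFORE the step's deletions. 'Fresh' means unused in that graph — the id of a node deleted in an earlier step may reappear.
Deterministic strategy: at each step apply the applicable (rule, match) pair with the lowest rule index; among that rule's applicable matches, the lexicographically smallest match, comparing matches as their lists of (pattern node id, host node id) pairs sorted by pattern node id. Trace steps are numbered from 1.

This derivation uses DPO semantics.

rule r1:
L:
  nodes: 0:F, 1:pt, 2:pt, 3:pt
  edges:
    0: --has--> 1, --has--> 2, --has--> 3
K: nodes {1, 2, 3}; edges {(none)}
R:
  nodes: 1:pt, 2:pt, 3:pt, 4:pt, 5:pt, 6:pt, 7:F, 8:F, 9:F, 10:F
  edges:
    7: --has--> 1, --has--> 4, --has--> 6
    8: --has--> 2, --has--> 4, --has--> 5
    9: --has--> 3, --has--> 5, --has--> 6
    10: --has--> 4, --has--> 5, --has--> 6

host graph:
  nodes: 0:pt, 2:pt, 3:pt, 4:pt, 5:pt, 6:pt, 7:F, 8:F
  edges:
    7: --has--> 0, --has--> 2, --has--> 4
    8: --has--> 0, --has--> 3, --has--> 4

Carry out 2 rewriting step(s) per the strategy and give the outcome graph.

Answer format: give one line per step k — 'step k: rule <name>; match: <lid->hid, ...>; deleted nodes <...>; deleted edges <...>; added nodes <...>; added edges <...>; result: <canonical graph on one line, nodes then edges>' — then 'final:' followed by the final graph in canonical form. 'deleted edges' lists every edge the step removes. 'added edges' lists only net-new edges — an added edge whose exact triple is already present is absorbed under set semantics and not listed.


step 1: rule r1; match: 0->7, 1->0, 2->2, 3->4; deleted nodes 7; deleted edges (7,0,has); (7,2,has); (7,4,has); added nodes 9, 10, 11, 12, 13, 14, 15; added edges (12,0,has); (12,9,has); (12,11,has); (13,2,has); (13,9,has); (13,10,has); (14,4,has); (14,10,has); (14,11,has); (15,9,has); (15,10,has); (15,11,has); result: nodes: 0:pt, 2:pt, 3:pt, 4:pt, 5:pt, 6:pt, 8:F, 9:pt, 10:pt, 11:pt, 12:F, 13:F, 14:F, 15:F edges: (8,0,has); (8,3,has); (8,4,has); (12,0,has); (12,9,has); (12,11,has); (13,2,has); (13,9,has); (13,10,has); (14,4,has); (14,10,has); (14,11,has); (15,9,has); (15,10,has); (15,11,has)
step 2: rule r1; match: 0->8, 1->0, 2->3, 3->4; deleted nodes 8; deleted edges (8,0,has); (8,3,has); (8,4,has); added nodes 16, 17, 18, 19, 20, 21, 22; added edges (19,0,has); (19,16,has); (19,18,has); (20,3,has); (20,16,has); (20,17,has); (21,4,has); (21,17,has); (21,18,has); (22,16,has); (22,17,has); (22,18,has); result: nodes: 0:pt, 2:pt, 3:pt, 4:pt, 5:pt, 6:pt, 9:pt, 10:pt, 11:pt, 12:F, 13:F, 14:F, 15:F, 16:pt, 17:pt, 18:pt, 19:F, 20:F, 21:F, 22:F edges: (12,0,has); (12,9,has); (12,11,has); (13,2,has); (13,9,has); (13,10,has); (14,4,has); (14,10,has); (14,11,has); (15,9,has); (15,10,has); (15,11,has); (19,0,has); (19,16,has); (19,18,has); (20,3,has); (20,16,has); (20,17,has); (21,4,has); (21,17,has); (21,18,has); (22,16,has); (22,17,has); (22,18,has)
final:
nodes: 0:pt, 2:pt, 3:pt, 4:pt, 5:pt, 6:pt, 9:pt, 10:pt, 11:pt, 12:F, 13:F, 14:F, 15:F, 16:pt, 17:pt, 18:pt, 19:F, 20:F, 21:F, 22:F
edges: (12,0,has); (12,9,has); (12,11,has); (13,2,has); (13,9,has); (13,10,has); (14,4,has); (14,10,has); (14,11,has); (15,9,has); (15,10,has); (15,11,has); (19,0,has); (19,16,has); (19,18,has); (20,3,has); (20,16,has); (20,17,has); (21,4,has); (21,17,has); (21,18,has); (22,16,has); (22,17,has); (22,18,has)


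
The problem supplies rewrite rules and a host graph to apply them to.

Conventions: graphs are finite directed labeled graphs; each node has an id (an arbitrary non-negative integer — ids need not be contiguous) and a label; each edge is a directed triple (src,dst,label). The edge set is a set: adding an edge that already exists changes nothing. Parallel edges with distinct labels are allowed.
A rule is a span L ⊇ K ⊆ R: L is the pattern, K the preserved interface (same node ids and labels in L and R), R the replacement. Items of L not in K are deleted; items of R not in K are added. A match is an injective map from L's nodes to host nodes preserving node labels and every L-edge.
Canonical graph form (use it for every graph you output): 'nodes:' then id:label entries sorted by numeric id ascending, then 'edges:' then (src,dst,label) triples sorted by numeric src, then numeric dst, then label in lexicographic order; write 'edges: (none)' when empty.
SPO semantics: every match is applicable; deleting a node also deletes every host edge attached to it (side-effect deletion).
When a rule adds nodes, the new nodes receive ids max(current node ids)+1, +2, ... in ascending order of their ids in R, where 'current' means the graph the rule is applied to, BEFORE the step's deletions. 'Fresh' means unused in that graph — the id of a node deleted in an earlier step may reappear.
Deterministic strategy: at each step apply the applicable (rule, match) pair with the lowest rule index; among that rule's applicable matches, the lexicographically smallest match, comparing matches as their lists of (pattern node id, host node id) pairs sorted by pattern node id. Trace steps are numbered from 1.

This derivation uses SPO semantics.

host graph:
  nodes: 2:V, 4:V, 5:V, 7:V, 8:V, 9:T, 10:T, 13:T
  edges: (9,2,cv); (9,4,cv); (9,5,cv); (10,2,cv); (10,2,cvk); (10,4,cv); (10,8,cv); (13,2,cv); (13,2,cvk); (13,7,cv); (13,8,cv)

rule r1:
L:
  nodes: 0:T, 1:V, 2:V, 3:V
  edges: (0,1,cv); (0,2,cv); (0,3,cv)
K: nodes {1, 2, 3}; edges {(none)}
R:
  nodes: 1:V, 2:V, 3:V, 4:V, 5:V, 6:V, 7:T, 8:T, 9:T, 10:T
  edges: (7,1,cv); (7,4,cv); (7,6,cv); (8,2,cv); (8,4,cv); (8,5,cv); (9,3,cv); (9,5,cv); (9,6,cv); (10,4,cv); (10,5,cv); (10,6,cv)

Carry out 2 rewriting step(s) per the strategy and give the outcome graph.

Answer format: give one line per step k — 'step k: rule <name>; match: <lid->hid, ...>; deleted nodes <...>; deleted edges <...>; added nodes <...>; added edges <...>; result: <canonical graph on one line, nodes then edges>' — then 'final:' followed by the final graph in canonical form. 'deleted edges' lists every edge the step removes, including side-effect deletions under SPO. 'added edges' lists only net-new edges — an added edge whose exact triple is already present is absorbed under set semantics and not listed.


step 1: rule r1; match: 0->9, 1->2, 2->4, 3->5; deleted nodes 9; deleted edges (9,2,cv); (9,4,cv); (9,5,cv); added nodes 14, 15, 16, 17, 18, 19, 20; added edges (17,2,cv); (17,14,cv); (17,16,cv); (18,4,cv); (18,14,cv); (18,15,cv); (19,5,cv); (19,15,cv); (19,16,cv); (20,14,cv); (20,15,cv); (20,16,cv); result: nodes: 2:V, 4:V, 5:V, 7:V, 8:V, 10:T, 13:T, 14:V, 15:V, 16:V, 17:T, 18:T, 19:T, 20:T edges: (10,2,cv); (10,2,cvk); (10,4,cv); (10,8,cv); (13,2,cv); (13,2,cvk); (13,7,cv); (13,8,cv); (17,2,cv); (17,14,cv); (17,16,cv); (18,4,cv); (18,14,cv); (18,15,cv); (19,5,cv); (19,15,cv); (19,16,cv); (20,14,cv); (20,15,cv); (20,16,cv)
step 2: rule r1; match: 0->10, 1->2, 2->4, 3->8; deleted nodes 10; deleted edges (10,2,cv); (10,2,cvk); (10,4,cv); (10,8,cv); added nodes 21, 22, 23, 24, 25, 26, 27; added edges (24,2,cv); (24,21,cv); (24,23,cv); (25,4,cv); (25,21,cv); (25,22,cv); (26,8,cv); (26,22,cv); (26,23,cv); (27,21,cv); (27,22,cv); (27,23,cv); result: nodes: 2:V, 4:V, 5:V, 7:V, 8:V, 13:T, 14:V, 15:V, 16:V, 17:T, 18:T, 19:T, 20:T, 21:V, 22:V, 23:V, 24:T, 25:T, 26:T, 27:T edges: (13,2,cv); (13,2,cvk); (13,7,cv); (13,8,cv); (17,2,cv); (17,14,cv); (17,16,cv); (18,4,cv); (18,14,cv); (18,15,cv); (19,5,cv); (19,15,cv); (19,16,cv); (20,14,cv); (20,15,cv); (20,16,cv); (24,2,cv); (24,21,cv); (24,23,cv); (25,4,cv); (25,21,cv); (25,22,cv); (26,8,cv); (26,22,cv); (26,23,cv); (27,21,cv); (27,22,cv); (27,23,cv)
final:
nodes: 2:V, 4:V, 5:V, 7:V, 8:V, 13:T, 14:V, 15:V, 16:V, 17:T, 18:T, 19:T, 20:T, 21:V, 22:V, 23:V, 24:T, 25:T, 26:T, 27:T
edges: (13,2,cv); (13,2,cvk); (13,7,cv); (13,8,cv); (17,2,cv); (17,14,cv); (17,16,cv); (18,4,cv); (18,14,cv); (18,15,cv); (19,5,cv); (19,15,cv); (19,16,cv); (20,14,cv); (20,15,cv); (20,16,cv); (24,2,cv); (24,21,cv); (24,23,cv); (25,4,cv); (25,21,cv); (25,22,cv); (26,8,cv); (26,22,cv); (26,23,cv); (27,21,cv); (27,22,cv); (27,23,cv)


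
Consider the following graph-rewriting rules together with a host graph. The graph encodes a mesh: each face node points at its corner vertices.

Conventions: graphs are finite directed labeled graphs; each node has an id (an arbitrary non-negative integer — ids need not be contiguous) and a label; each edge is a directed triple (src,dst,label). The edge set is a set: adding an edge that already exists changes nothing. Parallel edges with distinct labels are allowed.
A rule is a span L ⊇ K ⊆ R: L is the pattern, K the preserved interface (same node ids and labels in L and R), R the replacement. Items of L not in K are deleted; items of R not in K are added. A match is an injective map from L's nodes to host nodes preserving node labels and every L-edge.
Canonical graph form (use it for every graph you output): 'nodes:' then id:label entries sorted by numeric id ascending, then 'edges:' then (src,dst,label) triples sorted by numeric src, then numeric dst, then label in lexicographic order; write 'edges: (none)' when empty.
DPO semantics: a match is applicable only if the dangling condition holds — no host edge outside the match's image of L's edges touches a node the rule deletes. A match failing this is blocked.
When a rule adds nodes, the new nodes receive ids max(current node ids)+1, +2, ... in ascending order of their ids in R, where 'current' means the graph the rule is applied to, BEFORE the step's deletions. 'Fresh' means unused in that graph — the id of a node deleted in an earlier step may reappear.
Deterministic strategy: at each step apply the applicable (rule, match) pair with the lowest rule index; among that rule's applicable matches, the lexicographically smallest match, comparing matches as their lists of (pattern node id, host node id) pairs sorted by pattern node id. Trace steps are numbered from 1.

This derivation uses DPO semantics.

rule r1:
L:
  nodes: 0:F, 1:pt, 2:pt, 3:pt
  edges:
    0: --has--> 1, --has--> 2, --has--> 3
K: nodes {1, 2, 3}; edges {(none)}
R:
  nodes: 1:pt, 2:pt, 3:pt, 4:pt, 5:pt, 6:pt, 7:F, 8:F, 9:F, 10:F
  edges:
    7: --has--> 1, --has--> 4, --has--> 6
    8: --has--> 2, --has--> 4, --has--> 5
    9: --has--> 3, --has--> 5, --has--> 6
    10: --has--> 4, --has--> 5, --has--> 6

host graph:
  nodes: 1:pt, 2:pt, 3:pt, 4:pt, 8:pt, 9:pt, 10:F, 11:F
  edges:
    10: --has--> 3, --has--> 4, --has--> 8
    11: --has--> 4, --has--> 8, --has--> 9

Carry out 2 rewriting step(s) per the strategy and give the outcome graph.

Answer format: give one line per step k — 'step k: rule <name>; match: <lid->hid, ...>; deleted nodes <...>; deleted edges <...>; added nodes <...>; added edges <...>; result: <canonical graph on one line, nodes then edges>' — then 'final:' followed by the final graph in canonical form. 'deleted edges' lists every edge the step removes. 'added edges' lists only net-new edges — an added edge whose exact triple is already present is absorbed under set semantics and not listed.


step 1: rule r1; match: 0->10, 1->3, 2->4, 3->8; deleted nodes 10; deleted edges (10,3,has); (10,4,has); (10,8,has); added nodes 12, 13, 14, 15, 16, 17, 18; added edges (15,3,has); (15,12,has); (15,14,has); (16,4,has); (16,12,has); (16,13,has); (17,8,has); (17,13,has); (17,14,has); (18,12,has); (18,13,has); (18,14,has); result: nodes: 1:pt, 2:pt, 3:pt, 4:pt, 8:pt, 9:pt, 11:F, 12:pt, 13:pt, 14:pt, 15:F, 16:F, 17:F, 18:F edges: (11,4,has); (11,8,has); (11,9,has); (15,3,has); (15,12,has); (15,14,has); (16,4,has); (16,12,has); (16,13,has); (17,8,has); (17,13,has); (17,14,has); (18,12,has); (18,13,has); (18,14,has)
step 2: rule r1; match: 0->11, 1->4, 2->8, 3->9; deleted nodes 11; deleted edges (11,4,has); (11,8,has); (11,9,has); added nodes 19, 20, 21, 22, 23, 24, 25; added edges (22,4,has); (22,19,has); (22,21,has); (23,8,has); (23,19,has); (23,20,has); (24,9,has); (24,20,has); (24,21,has); (25,19,has); (25,20,has); (25,21,has); result: nodes: 1:pt, 2:pt, 3:pt, 4:pt, 8:pt, 9:pt, 12:pt, 13:pt, 14:pt, 15:F, 16:F, 17:F, 18:F, 19:pt, 20:pt, 21:pt, 22:F, 23:F, 24:F, 25:F edges: (15,3,has); (15,12,has); (15,14,has); (16,4,has); (16,12,has); (16,13,has); (17,8,has); (17,13,has); (17,14,has); (18,12,has); (18,13,has); (18,14,has); (22,4,has); (22,19,has); (22,21,has); (23,8,has); (23,19,has); (23,20,has); (24,9,has); (24,20,has); (24,21,has); (25,19,has); (25,20,has); (25,21,has)
final:
nodes: 1:pt, 2:pt, 3:pt, 4:pt, 8:pt, 9:pt, 12:pt, 13:pt, 14:pt, 15:F, 16:F, 17:F, 18:F, 19:pt, 20:pt, 21:pt, 22:F, 23:F, 24:F, 25:F
edges: (15,3,has); (15,12,has); (15,14,has); (16,4,has); (16,12,has); (16,13,has); (17,8,has); (17,13,has); (17,14,has); (18,12,has); (18,13,has); (18,14,has); (22,4,has); (22,19,has); (22,21,has); (23,8,has); (23,19,has); (23,20,has); (24,9,has); (24,20,has); (24,21,has); (25,19,has); (25,20,has); (25,21,has)


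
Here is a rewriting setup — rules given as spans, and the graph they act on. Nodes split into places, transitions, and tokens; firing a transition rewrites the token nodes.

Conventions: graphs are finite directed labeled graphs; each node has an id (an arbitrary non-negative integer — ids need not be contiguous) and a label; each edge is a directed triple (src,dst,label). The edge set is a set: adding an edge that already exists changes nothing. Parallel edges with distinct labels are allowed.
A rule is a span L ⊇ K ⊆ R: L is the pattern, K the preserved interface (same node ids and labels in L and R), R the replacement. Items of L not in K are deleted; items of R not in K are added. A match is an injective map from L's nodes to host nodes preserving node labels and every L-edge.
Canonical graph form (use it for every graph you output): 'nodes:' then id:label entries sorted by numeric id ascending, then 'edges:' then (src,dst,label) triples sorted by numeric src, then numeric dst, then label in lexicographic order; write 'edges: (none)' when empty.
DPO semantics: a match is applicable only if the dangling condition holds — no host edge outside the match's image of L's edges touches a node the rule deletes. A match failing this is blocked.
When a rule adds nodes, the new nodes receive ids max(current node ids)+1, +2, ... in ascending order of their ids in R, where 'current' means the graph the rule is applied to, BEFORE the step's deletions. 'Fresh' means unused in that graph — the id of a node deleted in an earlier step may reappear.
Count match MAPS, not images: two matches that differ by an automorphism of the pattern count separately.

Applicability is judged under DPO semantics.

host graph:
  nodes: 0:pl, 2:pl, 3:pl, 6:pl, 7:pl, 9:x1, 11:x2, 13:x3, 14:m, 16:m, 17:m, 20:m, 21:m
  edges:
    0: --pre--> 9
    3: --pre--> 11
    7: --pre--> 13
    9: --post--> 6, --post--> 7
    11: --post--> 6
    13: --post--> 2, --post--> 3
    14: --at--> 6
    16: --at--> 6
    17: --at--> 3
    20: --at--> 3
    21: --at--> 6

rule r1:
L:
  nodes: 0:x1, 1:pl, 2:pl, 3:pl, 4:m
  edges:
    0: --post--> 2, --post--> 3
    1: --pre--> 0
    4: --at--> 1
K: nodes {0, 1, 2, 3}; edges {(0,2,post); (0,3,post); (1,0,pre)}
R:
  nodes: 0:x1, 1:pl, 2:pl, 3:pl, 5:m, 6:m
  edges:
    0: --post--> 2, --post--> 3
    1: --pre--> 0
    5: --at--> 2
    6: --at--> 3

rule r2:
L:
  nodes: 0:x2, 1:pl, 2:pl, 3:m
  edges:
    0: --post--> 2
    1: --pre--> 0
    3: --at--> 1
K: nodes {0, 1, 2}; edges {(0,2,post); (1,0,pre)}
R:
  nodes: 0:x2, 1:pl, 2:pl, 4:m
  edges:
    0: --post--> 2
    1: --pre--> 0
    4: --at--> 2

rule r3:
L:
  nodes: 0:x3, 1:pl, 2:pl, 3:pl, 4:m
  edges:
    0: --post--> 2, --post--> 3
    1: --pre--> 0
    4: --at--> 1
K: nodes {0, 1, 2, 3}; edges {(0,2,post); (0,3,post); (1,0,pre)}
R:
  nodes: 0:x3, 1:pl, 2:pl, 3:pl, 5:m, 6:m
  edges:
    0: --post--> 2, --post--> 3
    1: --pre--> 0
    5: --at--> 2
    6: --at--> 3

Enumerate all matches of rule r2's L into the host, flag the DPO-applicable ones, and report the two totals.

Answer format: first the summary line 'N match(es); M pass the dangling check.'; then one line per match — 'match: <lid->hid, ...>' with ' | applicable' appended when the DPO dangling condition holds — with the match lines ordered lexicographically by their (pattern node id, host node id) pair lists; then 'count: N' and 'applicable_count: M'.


2 match(es); 2 pass the dangling check.
match: 0->11, 1->3, 2->6, 3->17 | applicable
match: 0->11, 1->3, 2->6, 3->20 | applicable
count: 2
applicable_count: 2
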